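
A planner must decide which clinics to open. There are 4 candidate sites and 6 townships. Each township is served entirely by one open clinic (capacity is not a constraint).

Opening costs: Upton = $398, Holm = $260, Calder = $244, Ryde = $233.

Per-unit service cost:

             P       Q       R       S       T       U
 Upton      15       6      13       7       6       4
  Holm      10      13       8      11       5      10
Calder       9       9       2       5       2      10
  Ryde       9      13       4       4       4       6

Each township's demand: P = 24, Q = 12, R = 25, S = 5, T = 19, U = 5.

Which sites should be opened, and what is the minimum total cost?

Open Calder only; minimum total cost 731.

For any fixed open set, each township goes to its cheapest open site; total = fixed + service.
{Calder}: P→Calder 9·24=216, Q→Calder 9·12=108, R→Calder 2·25=50, S→Calder 5·5=25, T→Calder 2·19=38, U→Calder 10·5=50. Service 487; fixed 244; total 731.
{Ryde}: service 598 + fixed 233 = 831
{Calder, Ryde}: P→Calder 9·24=216, Q→Calder 9·12=108, R→Calder 2·25=50, S→Ryde 4·5=20, T→Calder 2·19=38, U→Ryde 6·5=30. Service 462; fixed 477; total 939.
{Upton, Holm, Calder, Ryde}: service 416 + fixed 1135 = 1551
(All 15 nonempty subsets were checked; Calder only is lowest.)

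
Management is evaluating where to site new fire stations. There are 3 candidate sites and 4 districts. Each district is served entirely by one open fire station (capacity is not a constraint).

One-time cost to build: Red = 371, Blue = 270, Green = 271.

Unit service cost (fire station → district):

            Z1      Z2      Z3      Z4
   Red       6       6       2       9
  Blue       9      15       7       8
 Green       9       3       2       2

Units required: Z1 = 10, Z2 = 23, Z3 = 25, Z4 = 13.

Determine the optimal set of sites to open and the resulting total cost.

Open Green only; minimum total cost 506.

For any fixed open set, each district goes to its cheapest open site; total = fixed + service.
{Green}: Z1→Green 9·10=90, Z2→Green 3·23=69, Z3→Green 2·25=50, Z4→Green 2·13=26. Service 235; fixed 271; total 506.
{Red}: Z1→Red 6·10=60, Z2→Red 6·23=138, Z3→Red 2·25=50, Z4→Red 9·13=117. Service 365; fixed 371; total 736.
{Blue, Green}: service 235 + fixed 541 = 776
{Red, Blue, Green}: service 205 + fixed 912 = 1117
No other subset beats 506.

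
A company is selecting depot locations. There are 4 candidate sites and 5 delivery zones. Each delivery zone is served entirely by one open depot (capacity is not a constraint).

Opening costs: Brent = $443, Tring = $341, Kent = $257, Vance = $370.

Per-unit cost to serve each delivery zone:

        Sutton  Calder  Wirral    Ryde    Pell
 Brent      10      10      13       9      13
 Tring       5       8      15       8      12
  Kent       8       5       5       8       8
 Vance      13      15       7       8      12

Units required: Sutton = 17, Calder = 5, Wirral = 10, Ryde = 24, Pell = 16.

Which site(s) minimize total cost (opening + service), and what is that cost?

For any fixed open set, each delivery zone goes to its cheapest open site; total = fixed + service.
{Kent}: Sutton→Kent 8·17=136, Calder→Kent 5·5=25, Wirral→Kent 5·10=50, Ryde→Kent 8·24=192, Pell→Kent 8·16=128. Service 531; fixed 257; total 788.
{Tring}: service 659 + fixed 341 = 1000
{Tring, Kent}: service 480 + fixed 598 = 1078
{Brent, Tring, Kent, Vance}: Sutton→Tring 5·17=85, Calder→Kent 5·5=25, Wirral→Kent 5·10=50, Ryde→Tring 8·24=192, Pell→Kent 8·16=128. Service 480; fixed 1411; total 1891.
No other subset beats 788.

Open Kent only; minimum total cost 788.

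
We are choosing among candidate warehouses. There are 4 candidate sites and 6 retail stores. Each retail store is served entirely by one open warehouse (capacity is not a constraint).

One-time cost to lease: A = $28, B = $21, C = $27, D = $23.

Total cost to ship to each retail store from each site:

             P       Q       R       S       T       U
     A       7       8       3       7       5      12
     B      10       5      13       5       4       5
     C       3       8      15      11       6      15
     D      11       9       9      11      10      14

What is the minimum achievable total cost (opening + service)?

For any fixed open set, each retail store goes to its cheapest open site; total = fixed + service.
{B}: P→B 10, Q→B 5, R→B 13, S→B 5, T→B 4, U→B 5. Service 42; fixed 21; total 63.
{A}: P→A 7, Q→A 8, R→A 3, S→A 7, T→A 5, U→A 12. Service 42; fixed 28; total 70.
{A, B}: service 29 + fixed 49 = 78
{A, B, C, D}: service 25 + fixed 99 = 124
No other subset beats 63.

Minimum total cost: 63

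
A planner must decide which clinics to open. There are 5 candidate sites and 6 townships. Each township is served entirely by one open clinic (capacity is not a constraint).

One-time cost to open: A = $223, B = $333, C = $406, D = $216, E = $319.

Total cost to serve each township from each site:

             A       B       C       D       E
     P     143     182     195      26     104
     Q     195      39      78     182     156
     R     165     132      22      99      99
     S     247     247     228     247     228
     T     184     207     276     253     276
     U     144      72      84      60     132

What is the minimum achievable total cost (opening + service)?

Minimum total cost: 1083

For any fixed open set, each township goes to its cheapest open site; total = fixed + service.
{D}: P→D 26, Q→D 182, R→D 99, S→D 247, T→D 253, U→D 60. Service 867; fixed 216; total 1083.
{B}: service 879 + fixed 333 = 1212
{B, D}: P→D 26, Q→B 39, R→D 99, S→B 247, T→B 207, U→D 60. Service 678; fixed 549; total 1227.
{A, B, C, D, E}: service 559 + fixed 1497 = 2056
No other subset beats 1083.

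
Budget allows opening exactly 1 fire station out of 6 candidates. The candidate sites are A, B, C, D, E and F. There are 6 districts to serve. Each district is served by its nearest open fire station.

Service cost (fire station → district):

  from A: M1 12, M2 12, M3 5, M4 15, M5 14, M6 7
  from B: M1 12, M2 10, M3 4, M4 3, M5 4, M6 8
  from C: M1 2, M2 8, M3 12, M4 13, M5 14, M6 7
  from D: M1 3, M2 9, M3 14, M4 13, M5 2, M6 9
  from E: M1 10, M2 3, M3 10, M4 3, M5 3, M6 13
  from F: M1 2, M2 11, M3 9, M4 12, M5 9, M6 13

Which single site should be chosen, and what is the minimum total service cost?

With exactly 1 open, each district uses its cheapest among the chosen.
{B}: M1→B 12, M2→B 10, M3→B 4, M4→B 3, M5→B 4, M6→B 8. Service cost 41.
{E}: service cost 42
{D}: service cost 50
Among all 6 size-1 choices, {B} is lowest.

Choose B only; total service cost 41.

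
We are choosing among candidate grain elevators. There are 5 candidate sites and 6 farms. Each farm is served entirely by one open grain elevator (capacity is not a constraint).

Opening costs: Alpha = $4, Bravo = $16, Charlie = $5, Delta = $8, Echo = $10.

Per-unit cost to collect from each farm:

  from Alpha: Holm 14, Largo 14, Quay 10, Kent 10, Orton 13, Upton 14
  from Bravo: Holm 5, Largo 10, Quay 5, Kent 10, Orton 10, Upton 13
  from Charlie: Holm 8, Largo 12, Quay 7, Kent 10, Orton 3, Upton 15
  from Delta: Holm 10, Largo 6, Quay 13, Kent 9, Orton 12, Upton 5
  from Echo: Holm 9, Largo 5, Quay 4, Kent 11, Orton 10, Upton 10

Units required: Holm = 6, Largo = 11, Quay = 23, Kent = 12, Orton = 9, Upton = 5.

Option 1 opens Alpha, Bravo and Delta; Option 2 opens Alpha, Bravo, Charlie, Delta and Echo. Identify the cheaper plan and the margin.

Option 2 is cheaper by 82.

Option 1: {Alpha, Bravo, Delta}: Holm→Bravo 5·6=30, Largo→Delta 6·11=66, Quay→Bravo 5·23=115, Kent→Delta 9·12=108, Orton→Bravo 10·9=90, Upton→Delta 5·5=25. Service 434; fixed 28; total 462.
Option 2: {Alpha, Bravo, Charlie, Delta, Echo}: Holm→Bravo 5·6=30, Largo→Echo 5·11=55, Quay→Echo 4·23=92, Kent→Delta 9·12=108, Orton→Charlie 3·9=27, Upton→Delta 5·5=25. Service 337; fixed 43; total 380.
Difference: |462 − 380| = 82.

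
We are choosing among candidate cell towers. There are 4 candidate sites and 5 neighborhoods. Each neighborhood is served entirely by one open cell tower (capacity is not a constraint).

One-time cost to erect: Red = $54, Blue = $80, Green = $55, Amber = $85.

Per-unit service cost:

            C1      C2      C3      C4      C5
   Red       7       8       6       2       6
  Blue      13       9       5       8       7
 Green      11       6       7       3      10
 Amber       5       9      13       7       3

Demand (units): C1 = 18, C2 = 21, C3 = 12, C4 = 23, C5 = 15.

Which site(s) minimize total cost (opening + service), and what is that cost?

Open Green and Amber; minimum total cost 554.

For any fixed open set, each neighborhood goes to its cheapest open site; total = fixed + service.
{Green, Amber}: C1→Amber 5·18=90, C2→Green 6·21=126, C3→Green 7·12=84, C4→Green 3·23=69, C5→Amber 3·15=45. Service 414; fixed 140; total 554.
{Red}: service 502 + fixed 54 = 556
{Red, Amber}: service 421 + fixed 139 = 560
{Red, Blue, Green, Amber}: service 367 + fixed 274 = 641
No other subset beats 554.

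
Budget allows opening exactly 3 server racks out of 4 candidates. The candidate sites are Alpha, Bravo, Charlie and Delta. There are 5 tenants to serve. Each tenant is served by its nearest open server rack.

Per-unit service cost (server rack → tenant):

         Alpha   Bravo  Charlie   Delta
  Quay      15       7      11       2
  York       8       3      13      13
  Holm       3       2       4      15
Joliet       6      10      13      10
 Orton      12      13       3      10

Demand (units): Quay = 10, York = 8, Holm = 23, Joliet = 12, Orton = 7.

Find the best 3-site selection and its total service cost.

Choose Bravo, Charlie and Delta; total service cost 231.

With exactly 3 open, each tenant uses its cheapest among the chosen.
{Bravo, Charlie, Delta}: Quay→Delta 2·10=20, York→Bravo 3·8=24, Holm→Bravo 2·23=46, Joliet→Bravo 10·12=120, Orton→Charlie 3·7=21. Service cost 231.
{Alpha, Bravo, Delta}: service cost 232
{Alpha, Bravo, Charlie}: service cost 233
Among all 4 size-3 choices, {Bravo, Charlie, Delta} is lowest.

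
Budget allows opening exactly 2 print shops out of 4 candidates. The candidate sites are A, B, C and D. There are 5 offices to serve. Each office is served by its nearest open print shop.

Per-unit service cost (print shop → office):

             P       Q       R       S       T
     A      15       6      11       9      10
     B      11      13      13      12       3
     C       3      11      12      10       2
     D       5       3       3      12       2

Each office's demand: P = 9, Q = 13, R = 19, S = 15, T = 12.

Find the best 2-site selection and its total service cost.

With exactly 2 open, each office uses its cheapest among the chosen.
{C, D}: P→C 3·9=27, Q→D 3·13=39, R→D 3·19=57, S→C 10·15=150, T→C 2·12=24. Service cost 297.
{A, D}: service cost 300
{B, D}: service cost 345
Among all 6 size-2 choices, {C, D} is lowest.

Choose C and D; total service cost 297.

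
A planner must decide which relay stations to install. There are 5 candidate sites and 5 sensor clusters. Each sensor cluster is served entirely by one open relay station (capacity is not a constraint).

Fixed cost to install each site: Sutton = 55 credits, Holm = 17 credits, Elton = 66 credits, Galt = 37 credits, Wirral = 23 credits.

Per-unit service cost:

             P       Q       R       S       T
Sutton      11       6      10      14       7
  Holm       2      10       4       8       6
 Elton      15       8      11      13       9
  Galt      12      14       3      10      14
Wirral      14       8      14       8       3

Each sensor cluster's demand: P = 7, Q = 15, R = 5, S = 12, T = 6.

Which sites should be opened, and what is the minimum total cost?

For any fixed open set, each sensor cluster goes to its cheapest open site; total = fixed + service.
{Holm, Wirral}: P→Holm 2·7=14, Q→Wirral 8·15=120, R→Holm 4·5=20, S→Holm 8·12=96, T→Wirral 3·6=18. Service 268; fixed 40; total 308.
{Sutton, Holm}: P→Holm 2·7=14, Q→Sutton 6·15=90, R→Holm 4·5=20, S→Holm 8·12=96, T→Holm 6·6=36. Service 256; fixed 72; total 328.
{Sutton, Holm, Wirral}: service 238 + fixed 95 = 333
{Sutton, Holm, Elton, Galt, Wirral}: service 233 + fixed 198 = 431
No other subset beats 308.

Open Holm and Wirral; minimum total cost 308.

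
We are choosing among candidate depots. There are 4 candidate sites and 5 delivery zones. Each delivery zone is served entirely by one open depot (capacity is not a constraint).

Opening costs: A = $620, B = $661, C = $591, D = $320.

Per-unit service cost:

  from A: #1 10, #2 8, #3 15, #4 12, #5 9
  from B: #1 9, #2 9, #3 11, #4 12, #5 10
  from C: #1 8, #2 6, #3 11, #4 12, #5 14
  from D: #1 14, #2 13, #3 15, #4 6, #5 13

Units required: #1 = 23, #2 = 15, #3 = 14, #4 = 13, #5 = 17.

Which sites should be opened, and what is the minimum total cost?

For any fixed open set, each delivery zone goes to its cheapest open site; total = fixed + service.
{D}: #1→D 14·23=322, #2→D 13·15=195, #3→D 15·14=210, #4→D 6·13=78, #5→D 13·17=221. Service 1026; fixed 320; total 1346.
{C}: #1→C 8·23=184, #2→C 6·15=90, #3→C 11·14=154, #4→C 12·13=156, #5→C 14·17=238. Service 822; fixed 591; total 1413.
{B}: #1→B 9·23=207, #2→B 9·15=135, #3→B 11·14=154, #4→B 12·13=156, #5→B 10·17=170. Service 822; fixed 661; total 1483.
{A, B, C, D}: service 659 + fixed 2192 = 2851
No other subset beats 1346.

Open D only; minimum total cost 1346.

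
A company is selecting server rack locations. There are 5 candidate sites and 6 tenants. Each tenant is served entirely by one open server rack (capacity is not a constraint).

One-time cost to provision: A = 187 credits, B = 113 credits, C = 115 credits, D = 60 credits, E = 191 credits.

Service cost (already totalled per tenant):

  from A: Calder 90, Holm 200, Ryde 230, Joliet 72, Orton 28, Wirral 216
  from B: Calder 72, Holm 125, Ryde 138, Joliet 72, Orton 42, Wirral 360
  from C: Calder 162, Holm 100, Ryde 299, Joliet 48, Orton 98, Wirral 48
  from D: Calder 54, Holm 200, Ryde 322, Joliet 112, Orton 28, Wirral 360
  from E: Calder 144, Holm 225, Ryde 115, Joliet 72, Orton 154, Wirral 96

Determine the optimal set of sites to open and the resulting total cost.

Open B and C; minimum total cost 676.

For any fixed open set, each tenant goes to its cheapest open site; total = fixed + service.
{B, C}: Calder→B 72, Holm→C 100, Ryde→B 138, Joliet→C 48, Orton→B 42, Wirral→C 48. Service 448; fixed 228; total 676.
{B, C, D}: service 416 + fixed 288 = 704
{C, D}: Calder→D 54, Holm→C 100, Ryde→C 299, Joliet→C 48, Orton→D 28, Wirral→C 48. Service 577; fixed 175; total 752.
{A, B, C, D, E}: service 393 + fixed 666 = 1059
No other subset beats 676.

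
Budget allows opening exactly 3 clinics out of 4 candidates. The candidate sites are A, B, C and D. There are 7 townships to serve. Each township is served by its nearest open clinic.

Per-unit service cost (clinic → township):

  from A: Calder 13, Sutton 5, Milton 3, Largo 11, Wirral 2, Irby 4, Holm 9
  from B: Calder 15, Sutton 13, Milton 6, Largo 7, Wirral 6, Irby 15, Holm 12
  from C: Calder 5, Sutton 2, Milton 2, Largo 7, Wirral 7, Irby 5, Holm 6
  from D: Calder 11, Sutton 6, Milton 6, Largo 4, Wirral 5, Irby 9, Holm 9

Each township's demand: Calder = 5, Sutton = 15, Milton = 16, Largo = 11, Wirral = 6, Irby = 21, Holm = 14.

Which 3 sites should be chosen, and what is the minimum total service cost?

With exactly 3 open, each township uses its cheapest among the chosen.
{A, C, D}: Calder→C 5·5=25, Sutton→C 2·15=30, Milton→C 2·16=32, Largo→D 4·11=44, Wirral→A 2·6=12, Irby→A 4·21=84, Holm→C 6·14=84. Service cost 311.
{A, B, C}: service cost 344
{B, C, D}: service cost 350
Among all 4 size-3 choices, {A, C, D} is lowest.

Choose A, C and D; total service cost 311.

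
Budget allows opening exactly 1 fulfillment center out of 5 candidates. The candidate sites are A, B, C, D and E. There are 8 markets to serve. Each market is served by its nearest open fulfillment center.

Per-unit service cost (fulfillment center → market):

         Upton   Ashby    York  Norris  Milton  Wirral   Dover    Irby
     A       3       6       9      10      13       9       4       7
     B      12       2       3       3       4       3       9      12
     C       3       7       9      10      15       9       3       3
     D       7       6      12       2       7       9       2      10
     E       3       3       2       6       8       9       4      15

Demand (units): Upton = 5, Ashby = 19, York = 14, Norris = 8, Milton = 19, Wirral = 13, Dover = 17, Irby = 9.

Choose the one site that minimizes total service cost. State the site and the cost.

With exactly 1 open, each market uses its cheapest among the chosen.
{B}: Upton→B 12·5=60, Ashby→B 2·19=38, York→B 3·14=42, Norris→B 3·8=24, Milton→B 4·19=76, Wirral→B 3·13=39, Dover→B 9·17=153, Irby→B 12·9=108. Service cost 540.
{E}: service cost 620
{D}: service cost 707
Among all 5 size-1 choices, {B} is lowest.

Choose B only; total service cost 540.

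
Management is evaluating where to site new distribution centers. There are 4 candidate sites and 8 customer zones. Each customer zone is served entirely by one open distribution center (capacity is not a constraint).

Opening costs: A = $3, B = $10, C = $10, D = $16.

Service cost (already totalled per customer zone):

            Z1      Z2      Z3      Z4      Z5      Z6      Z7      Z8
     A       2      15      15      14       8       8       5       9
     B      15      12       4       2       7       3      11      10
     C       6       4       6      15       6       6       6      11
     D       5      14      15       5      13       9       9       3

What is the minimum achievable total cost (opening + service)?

Minimum total cost: 57

For any fixed open set, each customer zone goes to its cheapest open site; total = fixed + service.
{A, B}: Z1→A 2, Z2→B 12, Z3→B 4, Z4→B 2, Z5→B 7, Z6→B 3, Z7→A 5, Z8→A 9. Service 44; fixed 13; total 57.
{A, B, C}: Z1→A 2, Z2→C 4, Z3→B 4, Z4→B 2, Z5→C 6, Z6→B 3, Z7→A 5, Z8→A 9. Service 35; fixed 23; total 58.
{B, C}: Z1→C 6, Z2→C 4, Z3→B 4, Z4→B 2, Z5→C 6, Z6→B 3, Z7→C 6, Z8→B 10. Service 41; fixed 20; total 61.
{A, B, C, D}: Z1→A 2, Z2→C 4, Z3→B 4, Z4→B 2, Z5→C 6, Z6→B 3, Z7→A 5, Z8→D 3. Service 29; fixed 39; total 68.
(All 15 nonempty subsets were checked; A and B is lowest.)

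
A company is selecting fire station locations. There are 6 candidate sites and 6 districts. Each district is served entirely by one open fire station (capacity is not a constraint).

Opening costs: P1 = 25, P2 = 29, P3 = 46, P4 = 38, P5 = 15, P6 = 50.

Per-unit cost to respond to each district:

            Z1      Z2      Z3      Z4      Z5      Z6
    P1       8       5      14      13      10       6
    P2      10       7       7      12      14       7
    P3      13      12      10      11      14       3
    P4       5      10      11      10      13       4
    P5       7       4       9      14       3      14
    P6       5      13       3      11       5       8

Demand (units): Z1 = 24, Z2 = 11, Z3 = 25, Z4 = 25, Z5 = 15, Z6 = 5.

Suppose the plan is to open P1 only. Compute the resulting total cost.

Total cost: 1127

Each district is assigned to its cheapest site among the open ones.
{P1}: Z1→P1 8·24=192, Z2→P1 5·11=55, Z3→P1 14·25=350, Z4→P1 13·25=325, Z5→P1 10·15=150, Z6→P1 6·5=30. Service 1102; fixed 25; total 1127.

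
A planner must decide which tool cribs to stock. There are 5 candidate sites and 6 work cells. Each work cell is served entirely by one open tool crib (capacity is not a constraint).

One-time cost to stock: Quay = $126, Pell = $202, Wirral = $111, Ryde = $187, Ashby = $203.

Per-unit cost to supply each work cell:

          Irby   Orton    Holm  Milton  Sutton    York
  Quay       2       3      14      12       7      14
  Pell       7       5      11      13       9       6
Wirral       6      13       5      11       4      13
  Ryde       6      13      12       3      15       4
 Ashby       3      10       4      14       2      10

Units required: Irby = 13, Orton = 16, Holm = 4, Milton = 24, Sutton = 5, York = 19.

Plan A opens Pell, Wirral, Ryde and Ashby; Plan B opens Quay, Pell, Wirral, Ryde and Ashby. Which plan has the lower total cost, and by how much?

Plan A is cheaper by 81.

Plan A: {Pell, Wirral, Ryde, Ashby}: Irby→Ashby 3·13=39, Orton→Pell 5·16=80, Holm→Ashby 4·4=16, Milton→Ryde 3·24=72, Sutton→Ashby 2·5=10, York→Ryde 4·19=76. Service 293; fixed 703; total 996.
Plan B: {Quay, Pell, Wirral, Ryde, Ashby}: Irby→Quay 2·13=26, Orton→Quay 3·16=48, Holm→Ashby 4·4=16, Milton→Ryde 3·24=72, Sutton→Ashby 2·5=10, York→Ryde 4·19=76. Service 248; fixed 829; total 1077.
Difference: |996 − 1077| = 81.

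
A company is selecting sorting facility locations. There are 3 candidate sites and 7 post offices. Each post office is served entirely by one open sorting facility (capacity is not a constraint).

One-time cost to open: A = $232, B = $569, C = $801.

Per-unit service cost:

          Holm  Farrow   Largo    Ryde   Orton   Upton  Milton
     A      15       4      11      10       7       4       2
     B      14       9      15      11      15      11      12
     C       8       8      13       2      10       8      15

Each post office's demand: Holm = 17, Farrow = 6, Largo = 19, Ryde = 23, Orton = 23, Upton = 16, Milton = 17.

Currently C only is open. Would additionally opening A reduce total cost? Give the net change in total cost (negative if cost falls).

Current service cost with {C}: 1090.
Adding A: each post office re-picks its cheapest; new service cost 674, saving 416.
Extra fixed cost: 232. Net change = 232 − 416 = -184.
(Totals: 1891 → 1707.)

Yes — net change −184 (cost falls by 184).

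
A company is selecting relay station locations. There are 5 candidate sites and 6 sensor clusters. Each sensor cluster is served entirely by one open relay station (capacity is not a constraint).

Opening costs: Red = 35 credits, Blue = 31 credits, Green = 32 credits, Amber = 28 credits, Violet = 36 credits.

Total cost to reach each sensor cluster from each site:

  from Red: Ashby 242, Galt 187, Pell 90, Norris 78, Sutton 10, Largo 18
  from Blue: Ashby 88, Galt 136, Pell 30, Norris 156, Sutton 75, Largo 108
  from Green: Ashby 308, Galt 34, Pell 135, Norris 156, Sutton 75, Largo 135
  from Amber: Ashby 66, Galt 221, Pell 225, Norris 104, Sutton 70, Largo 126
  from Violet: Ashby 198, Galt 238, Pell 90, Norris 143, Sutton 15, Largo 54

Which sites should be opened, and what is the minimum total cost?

Open Red, Blue and Green; minimum total cost 356.

For any fixed open set, each sensor cluster goes to its cheapest open site; total = fixed + service.
{Red, Blue, Green}: Ashby→Blue 88, Galt→Green 34, Pell→Blue 30, Norris→Red 78, Sutton→Red 10, Largo→Red 18. Service 258; fixed 98; total 356.
{Red, Blue, Green, Amber}: Ashby→Amber 66, Galt→Green 34, Pell→Blue 30, Norris→Red 78, Sutton→Red 10, Largo→Red 18. Service 236; fixed 126; total 362.
{Red, Green, Amber}: service 296 + fixed 95 = 391
{Red, Blue, Green, Amber, Violet}: Ashby→Amber 66, Galt→Green 34, Pell→Blue 30, Norris→Red 78, Sutton→Red 10, Largo→Red 18. Service 236; fixed 162; total 398.
No other subset beats 356.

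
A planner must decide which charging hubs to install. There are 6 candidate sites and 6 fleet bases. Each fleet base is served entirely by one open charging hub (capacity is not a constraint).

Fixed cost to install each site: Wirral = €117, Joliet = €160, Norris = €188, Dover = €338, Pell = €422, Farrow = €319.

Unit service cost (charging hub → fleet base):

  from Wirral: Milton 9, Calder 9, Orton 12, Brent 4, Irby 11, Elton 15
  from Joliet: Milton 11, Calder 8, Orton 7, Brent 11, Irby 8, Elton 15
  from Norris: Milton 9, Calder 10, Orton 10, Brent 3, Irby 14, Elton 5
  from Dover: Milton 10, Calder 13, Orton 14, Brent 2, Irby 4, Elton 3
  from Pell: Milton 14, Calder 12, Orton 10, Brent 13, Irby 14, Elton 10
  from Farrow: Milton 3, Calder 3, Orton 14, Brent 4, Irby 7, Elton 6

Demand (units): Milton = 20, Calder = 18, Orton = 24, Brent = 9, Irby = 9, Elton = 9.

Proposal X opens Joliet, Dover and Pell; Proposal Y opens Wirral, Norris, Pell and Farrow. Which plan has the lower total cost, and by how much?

Proposal X: {Joliet, Dover, Pell}: Milton→Dover 10·20=200, Calder→Joliet 8·18=144, Orton→Joliet 7·24=168, Brent→Dover 2·9=18, Irby→Dover 4·9=36, Elton→Dover 3·9=27. Service 593; fixed 920; total 1513.
Proposal Y: {Wirral, Norris, Pell, Farrow}: Milton→Farrow 3·20=60, Calder→Farrow 3·18=54, Orton→Norris 10·24=240, Brent→Norris 3·9=27, Irby→Farrow 7·9=63, Elton→Norris 5·9=45. Service 489; fixed 1046; total 1535.
Difference: |1513 − 1535| = 22.

Proposal X is cheaper by 22.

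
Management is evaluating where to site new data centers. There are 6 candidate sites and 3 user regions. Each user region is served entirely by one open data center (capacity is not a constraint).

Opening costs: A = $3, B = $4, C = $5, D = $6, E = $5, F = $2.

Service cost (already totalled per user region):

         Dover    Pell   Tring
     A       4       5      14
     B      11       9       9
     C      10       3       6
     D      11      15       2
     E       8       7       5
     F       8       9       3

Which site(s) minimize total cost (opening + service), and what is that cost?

Open A and F; minimum total cost 17.

For any fixed open set, each user region goes to its cheapest open site; total = fixed + service.
{A, F}: Dover→A 4, Pell→A 5, Tring→F 3. Service 12; fixed 5; total 17.
{A, C, F}: service 10 + fixed 10 = 20
{A, D}: service 11 + fixed 9 = 20
{A, B, C, D, E, F}: Dover→A 4, Pell→C 3, Tring→D 2. Service 9; fixed 25; total 34.
No other subset beats 17.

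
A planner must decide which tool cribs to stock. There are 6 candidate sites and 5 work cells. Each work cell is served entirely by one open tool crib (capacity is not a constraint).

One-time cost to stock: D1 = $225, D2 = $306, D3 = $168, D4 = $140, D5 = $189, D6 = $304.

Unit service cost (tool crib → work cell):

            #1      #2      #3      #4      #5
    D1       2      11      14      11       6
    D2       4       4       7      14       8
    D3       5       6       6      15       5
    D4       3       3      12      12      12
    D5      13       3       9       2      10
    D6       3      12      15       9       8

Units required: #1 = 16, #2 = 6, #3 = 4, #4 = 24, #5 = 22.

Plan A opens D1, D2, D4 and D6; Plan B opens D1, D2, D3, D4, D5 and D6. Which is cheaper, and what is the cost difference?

Plan A: {D1, D2, D4, D6}: #1→D1 2·16=32, #2→D4 3·6=18, #3→D2 7·4=28, #4→D6 9·24=216, #5→D1 6·22=132. Service 426; fixed 975; total 1401.
Plan B: {D1, D2, D3, D4, D5, D6}: #1→D1 2·16=32, #2→D4 3·6=18, #3→D3 6·4=24, #4→D5 2·24=48, #5→D3 5·22=110. Service 232; fixed 1332; total 1564.
Difference: |1401 − 1564| = 163.

Plan A is cheaper by 163.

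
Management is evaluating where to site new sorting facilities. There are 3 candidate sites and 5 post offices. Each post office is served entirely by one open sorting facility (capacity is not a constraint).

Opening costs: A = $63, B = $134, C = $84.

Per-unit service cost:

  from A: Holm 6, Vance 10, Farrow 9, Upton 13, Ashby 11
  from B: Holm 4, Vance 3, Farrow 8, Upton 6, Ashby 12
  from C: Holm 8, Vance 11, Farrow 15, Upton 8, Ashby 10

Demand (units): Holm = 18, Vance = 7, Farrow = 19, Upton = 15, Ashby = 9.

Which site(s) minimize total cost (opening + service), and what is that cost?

For any fixed open set, each post office goes to its cheapest open site; total = fixed + service.
{B}: Holm→B 4·18=72, Vance→B 3·7=21, Farrow→B 8·19=152, Upton→B 6·15=90, Ashby→B 12·9=108. Service 443; fixed 134; total 577.
{A, B}: service 434 + fixed 197 = 631
{B, C}: service 425 + fixed 218 = 643
{A, B, C}: service 425 + fixed 281 = 706
(All 7 nonempty subsets were checked; B only is lowest.)

Open B only; minimum total cost 577.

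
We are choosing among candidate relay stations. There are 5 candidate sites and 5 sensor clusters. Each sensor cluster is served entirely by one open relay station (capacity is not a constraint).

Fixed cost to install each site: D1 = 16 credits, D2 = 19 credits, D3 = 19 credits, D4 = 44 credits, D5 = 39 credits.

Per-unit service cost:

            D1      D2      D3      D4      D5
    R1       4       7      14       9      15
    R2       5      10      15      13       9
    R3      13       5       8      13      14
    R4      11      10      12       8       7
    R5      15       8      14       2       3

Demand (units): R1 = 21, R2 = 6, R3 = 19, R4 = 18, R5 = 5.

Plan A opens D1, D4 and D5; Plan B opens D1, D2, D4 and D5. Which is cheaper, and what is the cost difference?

Plan B is cheaper by 133.

Plan A: {D1, D4, D5}: R1→D1 4·21=84, R2→D1 5·6=30, R3→D1 13·19=247, R4→D5 7·18=126, R5→D4 2·5=10. Service 497; fixed 99; total 596.
Plan B: {D1, D2, D4, D5}: R1→D1 4·21=84, R2→D1 5·6=30, R3→D2 5·19=95, R4→D5 7·18=126, R5→D4 2·5=10. Service 345; fixed 118; total 463.
Difference: |596 − 463| = 133.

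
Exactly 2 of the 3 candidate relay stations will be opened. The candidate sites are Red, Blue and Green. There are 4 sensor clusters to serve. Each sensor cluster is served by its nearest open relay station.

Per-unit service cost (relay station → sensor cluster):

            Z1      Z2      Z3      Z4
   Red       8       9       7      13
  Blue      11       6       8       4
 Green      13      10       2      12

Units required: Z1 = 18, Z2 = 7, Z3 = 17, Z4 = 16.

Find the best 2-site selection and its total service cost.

Choose Blue and Green; total service cost 338.

With exactly 2 open, each sensor cluster uses its cheapest among the chosen.
{Blue, Green}: Z1→Blue 11·18=198, Z2→Blue 6·7=42, Z3→Green 2·17=34, Z4→Blue 4·16=64. Service cost 338.
{Red, Blue}: service cost 369
{Red, Green}: service cost 433
Among all 3 size-2 choices, {Blue, Green} is lowest.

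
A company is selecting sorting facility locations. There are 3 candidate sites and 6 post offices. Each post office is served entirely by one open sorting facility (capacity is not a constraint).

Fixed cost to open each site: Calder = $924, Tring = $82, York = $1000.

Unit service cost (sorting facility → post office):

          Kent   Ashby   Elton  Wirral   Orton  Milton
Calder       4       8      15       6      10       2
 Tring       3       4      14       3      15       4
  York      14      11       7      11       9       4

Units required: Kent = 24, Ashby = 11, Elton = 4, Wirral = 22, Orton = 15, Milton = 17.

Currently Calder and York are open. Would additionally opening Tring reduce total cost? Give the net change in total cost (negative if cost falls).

Yes — net change −52 (cost falls by 52).

Current service cost with {Calder, York}: 513.
Adding Tring: each post office re-picks its cheapest; new service cost 379, saving 134.
Extra fixed cost: 82. Net change = 82 − 134 = -52.
(Totals: 2437 → 2385.)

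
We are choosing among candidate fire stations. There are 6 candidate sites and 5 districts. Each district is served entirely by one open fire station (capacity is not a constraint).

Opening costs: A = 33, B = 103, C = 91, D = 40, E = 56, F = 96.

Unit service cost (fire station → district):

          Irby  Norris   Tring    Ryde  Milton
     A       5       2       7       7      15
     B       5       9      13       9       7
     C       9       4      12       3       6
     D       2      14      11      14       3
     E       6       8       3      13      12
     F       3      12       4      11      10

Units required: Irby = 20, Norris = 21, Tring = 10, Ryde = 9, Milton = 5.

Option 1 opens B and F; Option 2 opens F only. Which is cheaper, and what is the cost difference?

Option 1: {B, F}: Irby→F 3·20=60, Norris→B 9·21=189, Tring→F 4·10=40, Ryde→B 9·9=81, Milton→B 7·5=35. Service 405; fixed 199; total 604.
Option 2: {F}: Irby→F 3·20=60, Norris→F 12·21=252, Tring→F 4·10=40, Ryde→F 11·9=99, Milton→F 10·5=50. Service 501; fixed 96; total 597.
Difference: |604 − 597| = 7.

Option 2 is cheaper by 7.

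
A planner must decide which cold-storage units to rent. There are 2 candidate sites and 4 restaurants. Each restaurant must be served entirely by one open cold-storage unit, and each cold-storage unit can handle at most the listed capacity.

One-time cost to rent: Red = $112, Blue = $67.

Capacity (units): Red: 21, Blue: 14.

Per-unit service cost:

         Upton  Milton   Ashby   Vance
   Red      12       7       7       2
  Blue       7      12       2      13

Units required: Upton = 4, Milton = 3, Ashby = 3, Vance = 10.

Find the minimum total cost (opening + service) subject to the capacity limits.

Minimum total cost: 222

Open {Red}: Upton→Red 12·4=48, Milton→Red 7·3=21, Ashby→Red 7·3=21, Vance→Red 2·10=20.
Loads: Red carries 20/21. Service 110; fixed 112; total 222.
Next best feasible plan costs 254.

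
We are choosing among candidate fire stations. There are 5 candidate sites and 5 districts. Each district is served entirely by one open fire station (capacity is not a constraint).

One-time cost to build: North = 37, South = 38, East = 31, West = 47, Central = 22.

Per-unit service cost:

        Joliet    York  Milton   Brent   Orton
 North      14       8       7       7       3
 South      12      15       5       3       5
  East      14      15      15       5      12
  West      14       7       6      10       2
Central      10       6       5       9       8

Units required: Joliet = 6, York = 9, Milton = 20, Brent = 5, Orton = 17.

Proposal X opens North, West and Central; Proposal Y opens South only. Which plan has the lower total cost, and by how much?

Proposal X is cheaper by 56.

Proposal X: {North, West, Central}: Joliet→Central 10·6=60, York→Central 6·9=54, Milton→Central 5·20=100, Brent→North 7·5=35, Orton→West 2·17=34. Service 283; fixed 106; total 389.
Proposal Y: {South}: Joliet→South 12·6=72, York→South 15·9=135, Milton→South 5·20=100, Brent→South 3·5=15, Orton→South 5·17=85. Service 407; fixed 38; total 445.
Difference: |389 − 445| = 56.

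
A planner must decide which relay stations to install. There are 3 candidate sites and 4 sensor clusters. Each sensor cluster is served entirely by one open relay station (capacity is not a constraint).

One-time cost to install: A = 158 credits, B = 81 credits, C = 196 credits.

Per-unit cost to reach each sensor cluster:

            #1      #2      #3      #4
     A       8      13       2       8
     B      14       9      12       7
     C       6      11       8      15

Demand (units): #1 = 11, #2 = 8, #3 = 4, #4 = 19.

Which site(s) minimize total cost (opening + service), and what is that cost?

Open B only; minimum total cost 488.

For any fixed open set, each sensor cluster goes to its cheapest open site; total = fixed + service.
{B}: #1→B 14·11=154, #2→B 9·8=72, #3→B 12·4=48, #4→B 7·19=133. Service 407; fixed 81; total 488.
{A}: service 352 + fixed 158 = 510
{A, B}: service 301 + fixed 239 = 540
{A, B, C}: service 279 + fixed 435 = 714
No other subset beats 488.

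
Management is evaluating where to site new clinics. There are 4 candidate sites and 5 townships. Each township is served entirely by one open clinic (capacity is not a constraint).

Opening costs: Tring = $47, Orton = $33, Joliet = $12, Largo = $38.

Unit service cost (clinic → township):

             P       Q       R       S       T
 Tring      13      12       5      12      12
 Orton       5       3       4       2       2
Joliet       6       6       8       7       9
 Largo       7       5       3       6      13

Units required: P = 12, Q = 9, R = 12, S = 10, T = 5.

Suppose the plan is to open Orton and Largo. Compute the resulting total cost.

Each township is assigned to its cheapest site among the open ones.
{Orton, Largo}: P→Orton 5·12=60, Q→Orton 3·9=27, R→Largo 3·12=36, S→Orton 2·10=20, T→Orton 2·5=10. Service 153; fixed 71; total 224.

Total cost: 224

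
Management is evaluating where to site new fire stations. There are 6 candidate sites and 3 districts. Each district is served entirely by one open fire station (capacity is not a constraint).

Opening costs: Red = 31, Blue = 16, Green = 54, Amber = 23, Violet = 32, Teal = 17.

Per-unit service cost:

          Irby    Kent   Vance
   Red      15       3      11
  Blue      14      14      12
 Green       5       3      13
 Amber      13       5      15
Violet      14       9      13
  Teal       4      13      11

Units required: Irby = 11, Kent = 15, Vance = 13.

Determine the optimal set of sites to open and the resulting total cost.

Open Red and Teal; minimum total cost 280.

For any fixed open set, each district goes to its cheapest open site; total = fixed + service.
{Red, Teal}: Irby→Teal 4·11=44, Kent→Red 3·15=45, Vance→Red 11·13=143. Service 232; fixed 48; total 280.
{Red, Blue, Teal}: Irby→Teal 4·11=44, Kent→Red 3·15=45, Vance→Red 11·13=143. Service 232; fixed 64; total 296.
{Amber, Teal}: service 262 + fixed 40 = 302
{Red, Blue, Green, Amber, Violet, Teal}: service 232 + fixed 173 = 405
No other subset beats 280.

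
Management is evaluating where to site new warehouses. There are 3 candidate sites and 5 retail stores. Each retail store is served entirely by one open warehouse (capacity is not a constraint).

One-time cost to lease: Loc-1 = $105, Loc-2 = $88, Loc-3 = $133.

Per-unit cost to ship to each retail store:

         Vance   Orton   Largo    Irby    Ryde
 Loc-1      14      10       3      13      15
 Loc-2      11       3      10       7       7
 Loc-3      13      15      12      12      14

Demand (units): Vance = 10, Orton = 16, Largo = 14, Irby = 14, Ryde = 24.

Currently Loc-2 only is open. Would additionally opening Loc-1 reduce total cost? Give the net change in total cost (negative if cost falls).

No — net change +7 (cost rises by 7).

Current service cost with {Loc-2}: 564.
Adding Loc-1: each retail store re-picks its cheapest; new service cost 466, saving 98.
Extra fixed cost: 105. Net change = 105 − 98 = 7.
(Totals: 652 → 659.)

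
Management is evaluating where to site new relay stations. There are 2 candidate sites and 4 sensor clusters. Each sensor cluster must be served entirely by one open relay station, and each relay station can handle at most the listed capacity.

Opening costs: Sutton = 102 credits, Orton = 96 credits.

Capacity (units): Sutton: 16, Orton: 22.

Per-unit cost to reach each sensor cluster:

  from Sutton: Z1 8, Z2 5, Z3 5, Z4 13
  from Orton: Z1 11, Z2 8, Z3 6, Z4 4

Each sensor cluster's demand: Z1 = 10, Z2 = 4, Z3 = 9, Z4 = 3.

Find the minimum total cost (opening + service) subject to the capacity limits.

Minimum total cost: 364

Open {Sutton, Orton}: Z1→Sutton 8·10=80, Z2→Sutton 5·4=20, Z3→Orton 6·9=54, Z4→Orton 4·3=12.
Loads: Sutton carries 14/16, Orton carries 12/22. Service 166; fixed 198; total 364.
Next best feasible plan costs 376.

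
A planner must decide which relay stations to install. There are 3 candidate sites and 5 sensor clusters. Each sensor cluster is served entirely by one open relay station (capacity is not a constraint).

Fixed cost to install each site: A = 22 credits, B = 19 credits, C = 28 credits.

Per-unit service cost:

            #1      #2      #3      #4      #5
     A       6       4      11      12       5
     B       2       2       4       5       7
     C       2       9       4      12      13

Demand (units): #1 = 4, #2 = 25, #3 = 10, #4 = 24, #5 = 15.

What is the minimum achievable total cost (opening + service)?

For any fixed open set, each sensor cluster goes to its cheapest open site; total = fixed + service.
{A, B}: #1→B 2·4=8, #2→B 2·25=50, #3→B 4·10=40, #4→B 5·24=120, #5→A 5·15=75. Service 293; fixed 41; total 334.
{B}: #1→B 2·4=8, #2→B 2·25=50, #3→B 4·10=40, #4→B 5·24=120, #5→B 7·15=105. Service 323; fixed 19; total 342.
{A, B, C}: #1→B 2·4=8, #2→B 2·25=50, #3→B 4·10=40, #4→B 5·24=120, #5→A 5·15=75. Service 293; fixed 69; total 362.
No other subset beats 334.

Minimum total cost: 334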